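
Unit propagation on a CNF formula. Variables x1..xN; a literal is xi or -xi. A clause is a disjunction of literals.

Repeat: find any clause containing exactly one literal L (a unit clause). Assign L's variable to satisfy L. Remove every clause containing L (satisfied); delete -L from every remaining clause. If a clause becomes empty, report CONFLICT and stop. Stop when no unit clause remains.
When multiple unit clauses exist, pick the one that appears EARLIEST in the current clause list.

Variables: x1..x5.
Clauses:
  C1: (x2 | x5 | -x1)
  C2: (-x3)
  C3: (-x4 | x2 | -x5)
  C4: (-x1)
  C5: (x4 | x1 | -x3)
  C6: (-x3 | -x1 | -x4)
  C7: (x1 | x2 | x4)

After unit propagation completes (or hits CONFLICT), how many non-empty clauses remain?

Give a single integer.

unit clause [-3] forces x3=F; simplify:
  satisfied 3 clause(s); 4 remain; assigned so far: [3]
unit clause [-1] forces x1=F; simplify:
  drop 1 from [1, 2, 4] -> [2, 4]
  satisfied 2 clause(s); 2 remain; assigned so far: [1, 3]

Answer: 2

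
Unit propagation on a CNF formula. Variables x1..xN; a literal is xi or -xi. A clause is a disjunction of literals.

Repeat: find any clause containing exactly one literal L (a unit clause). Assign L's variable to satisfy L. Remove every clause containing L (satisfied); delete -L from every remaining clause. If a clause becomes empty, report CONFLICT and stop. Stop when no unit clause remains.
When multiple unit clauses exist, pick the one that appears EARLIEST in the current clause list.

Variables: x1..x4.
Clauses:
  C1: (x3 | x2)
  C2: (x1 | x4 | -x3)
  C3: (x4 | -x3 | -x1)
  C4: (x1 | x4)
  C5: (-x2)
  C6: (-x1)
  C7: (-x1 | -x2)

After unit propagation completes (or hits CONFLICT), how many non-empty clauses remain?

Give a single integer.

unit clause [-2] forces x2=F; simplify:
  drop 2 from [3, 2] -> [3]
  satisfied 2 clause(s); 5 remain; assigned so far: [2]
unit clause [3] forces x3=T; simplify:
  drop -3 from [1, 4, -3] -> [1, 4]
  drop -3 from [4, -3, -1] -> [4, -1]
  satisfied 1 clause(s); 4 remain; assigned so far: [2, 3]
unit clause [-1] forces x1=F; simplify:
  drop 1 from [1, 4] -> [4]
  drop 1 from [1, 4] -> [4]
  satisfied 2 clause(s); 2 remain; assigned so far: [1, 2, 3]
unit clause [4] forces x4=T; simplify:
  satisfied 2 clause(s); 0 remain; assigned so far: [1, 2, 3, 4]

Answer: 0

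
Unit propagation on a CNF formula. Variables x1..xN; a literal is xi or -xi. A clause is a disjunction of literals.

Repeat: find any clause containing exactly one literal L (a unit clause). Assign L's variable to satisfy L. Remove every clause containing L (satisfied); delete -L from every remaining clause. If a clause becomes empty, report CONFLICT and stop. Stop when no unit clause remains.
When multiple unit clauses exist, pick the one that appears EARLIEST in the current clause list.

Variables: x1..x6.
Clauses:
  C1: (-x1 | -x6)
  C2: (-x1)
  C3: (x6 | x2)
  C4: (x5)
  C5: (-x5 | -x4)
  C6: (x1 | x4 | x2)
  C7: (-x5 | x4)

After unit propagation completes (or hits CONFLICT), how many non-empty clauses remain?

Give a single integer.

unit clause [-1] forces x1=F; simplify:
  drop 1 from [1, 4, 2] -> [4, 2]
  satisfied 2 clause(s); 5 remain; assigned so far: [1]
unit clause [5] forces x5=T; simplify:
  drop -5 from [-5, -4] -> [-4]
  drop -5 from [-5, 4] -> [4]
  satisfied 1 clause(s); 4 remain; assigned so far: [1, 5]
unit clause [-4] forces x4=F; simplify:
  drop 4 from [4, 2] -> [2]
  drop 4 from [4] -> [] (empty!)
  satisfied 1 clause(s); 3 remain; assigned so far: [1, 4, 5]
CONFLICT (empty clause)

Answer: 2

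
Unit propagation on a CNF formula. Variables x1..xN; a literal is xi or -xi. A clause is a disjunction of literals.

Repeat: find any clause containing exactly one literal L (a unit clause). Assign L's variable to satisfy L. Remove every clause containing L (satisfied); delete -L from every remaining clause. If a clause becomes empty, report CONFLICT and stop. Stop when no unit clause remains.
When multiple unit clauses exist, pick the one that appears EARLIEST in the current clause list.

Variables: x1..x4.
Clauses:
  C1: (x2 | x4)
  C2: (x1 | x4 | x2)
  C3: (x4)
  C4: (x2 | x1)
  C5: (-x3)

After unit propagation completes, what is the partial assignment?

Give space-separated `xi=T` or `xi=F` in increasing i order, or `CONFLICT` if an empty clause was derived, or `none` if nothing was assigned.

Answer: x3=F x4=T

Derivation:
unit clause [4] forces x4=T; simplify:
  satisfied 3 clause(s); 2 remain; assigned so far: [4]
unit clause [-3] forces x3=F; simplify:
  satisfied 1 clause(s); 1 remain; assigned so far: [3, 4]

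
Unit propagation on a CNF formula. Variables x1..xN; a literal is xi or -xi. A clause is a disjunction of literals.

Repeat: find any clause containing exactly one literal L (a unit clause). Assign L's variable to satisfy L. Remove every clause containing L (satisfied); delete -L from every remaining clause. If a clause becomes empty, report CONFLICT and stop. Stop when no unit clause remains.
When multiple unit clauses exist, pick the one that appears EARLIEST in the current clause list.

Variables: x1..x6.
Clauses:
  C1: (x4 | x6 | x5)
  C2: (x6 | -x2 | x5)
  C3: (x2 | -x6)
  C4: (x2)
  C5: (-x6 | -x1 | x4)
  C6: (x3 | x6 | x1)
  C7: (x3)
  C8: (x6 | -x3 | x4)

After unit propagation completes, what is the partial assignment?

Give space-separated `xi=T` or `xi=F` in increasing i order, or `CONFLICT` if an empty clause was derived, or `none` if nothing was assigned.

unit clause [2] forces x2=T; simplify:
  drop -2 from [6, -2, 5] -> [6, 5]
  satisfied 2 clause(s); 6 remain; assigned so far: [2]
unit clause [3] forces x3=T; simplify:
  drop -3 from [6, -3, 4] -> [6, 4]
  satisfied 2 clause(s); 4 remain; assigned so far: [2, 3]

Answer: x2=T x3=T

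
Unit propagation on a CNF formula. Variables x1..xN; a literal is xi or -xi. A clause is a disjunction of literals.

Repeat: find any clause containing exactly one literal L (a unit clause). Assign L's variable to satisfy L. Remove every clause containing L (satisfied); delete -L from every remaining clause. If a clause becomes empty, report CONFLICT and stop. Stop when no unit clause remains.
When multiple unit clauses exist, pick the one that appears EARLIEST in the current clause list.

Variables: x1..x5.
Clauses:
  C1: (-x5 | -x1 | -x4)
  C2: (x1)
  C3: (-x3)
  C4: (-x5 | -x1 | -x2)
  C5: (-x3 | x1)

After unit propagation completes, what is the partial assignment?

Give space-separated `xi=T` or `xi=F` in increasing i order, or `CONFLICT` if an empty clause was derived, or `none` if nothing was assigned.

unit clause [1] forces x1=T; simplify:
  drop -1 from [-5, -1, -4] -> [-5, -4]
  drop -1 from [-5, -1, -2] -> [-5, -2]
  satisfied 2 clause(s); 3 remain; assigned so far: [1]
unit clause [-3] forces x3=F; simplify:
  satisfied 1 clause(s); 2 remain; assigned so far: [1, 3]

Answer: x1=T x3=F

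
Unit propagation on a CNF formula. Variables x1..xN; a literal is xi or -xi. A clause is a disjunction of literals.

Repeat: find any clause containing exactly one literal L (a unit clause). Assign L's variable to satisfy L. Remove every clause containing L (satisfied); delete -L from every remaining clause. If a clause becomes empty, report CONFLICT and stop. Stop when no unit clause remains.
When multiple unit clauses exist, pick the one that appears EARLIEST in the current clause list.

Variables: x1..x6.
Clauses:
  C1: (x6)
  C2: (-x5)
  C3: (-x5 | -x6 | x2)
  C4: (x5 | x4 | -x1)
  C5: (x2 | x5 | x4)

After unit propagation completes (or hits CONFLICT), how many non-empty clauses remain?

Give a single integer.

Answer: 2

Derivation:
unit clause [6] forces x6=T; simplify:
  drop -6 from [-5, -6, 2] -> [-5, 2]
  satisfied 1 clause(s); 4 remain; assigned so far: [6]
unit clause [-5] forces x5=F; simplify:
  drop 5 from [5, 4, -1] -> [4, -1]
  drop 5 from [2, 5, 4] -> [2, 4]
  satisfied 2 clause(s); 2 remain; assigned so far: [5, 6]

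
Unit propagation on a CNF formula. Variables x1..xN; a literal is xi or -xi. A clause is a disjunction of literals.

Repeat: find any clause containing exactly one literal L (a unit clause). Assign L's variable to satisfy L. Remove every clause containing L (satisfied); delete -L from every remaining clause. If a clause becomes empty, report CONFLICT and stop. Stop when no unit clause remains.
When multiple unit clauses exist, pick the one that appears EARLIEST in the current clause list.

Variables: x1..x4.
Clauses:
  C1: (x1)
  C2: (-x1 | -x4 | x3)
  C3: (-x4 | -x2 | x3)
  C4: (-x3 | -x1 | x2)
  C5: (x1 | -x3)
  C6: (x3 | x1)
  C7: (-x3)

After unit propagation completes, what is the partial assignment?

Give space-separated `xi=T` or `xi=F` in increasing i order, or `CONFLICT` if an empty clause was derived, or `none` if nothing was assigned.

Answer: x1=T x3=F x4=F

Derivation:
unit clause [1] forces x1=T; simplify:
  drop -1 from [-1, -4, 3] -> [-4, 3]
  drop -1 from [-3, -1, 2] -> [-3, 2]
  satisfied 3 clause(s); 4 remain; assigned so far: [1]
unit clause [-3] forces x3=F; simplify:
  drop 3 from [-4, 3] -> [-4]
  drop 3 from [-4, -2, 3] -> [-4, -2]
  satisfied 2 clause(s); 2 remain; assigned so far: [1, 3]
unit clause [-4] forces x4=F; simplify:
  satisfied 2 clause(s); 0 remain; assigned so far: [1, 3, 4]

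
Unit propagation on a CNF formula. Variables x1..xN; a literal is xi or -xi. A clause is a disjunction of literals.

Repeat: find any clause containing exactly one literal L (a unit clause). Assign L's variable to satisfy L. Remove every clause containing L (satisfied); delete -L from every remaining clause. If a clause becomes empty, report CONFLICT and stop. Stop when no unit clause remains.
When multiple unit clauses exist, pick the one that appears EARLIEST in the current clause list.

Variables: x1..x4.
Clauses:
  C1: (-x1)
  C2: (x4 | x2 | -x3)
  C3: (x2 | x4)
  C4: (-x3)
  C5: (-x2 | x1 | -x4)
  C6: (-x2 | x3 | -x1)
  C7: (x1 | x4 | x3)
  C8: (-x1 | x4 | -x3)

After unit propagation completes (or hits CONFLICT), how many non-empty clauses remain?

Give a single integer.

unit clause [-1] forces x1=F; simplify:
  drop 1 from [-2, 1, -4] -> [-2, -4]
  drop 1 from [1, 4, 3] -> [4, 3]
  satisfied 3 clause(s); 5 remain; assigned so far: [1]
unit clause [-3] forces x3=F; simplify:
  drop 3 from [4, 3] -> [4]
  satisfied 2 clause(s); 3 remain; assigned so far: [1, 3]
unit clause [4] forces x4=T; simplify:
  drop -4 from [-2, -4] -> [-2]
  satisfied 2 clause(s); 1 remain; assigned so far: [1, 3, 4]
unit clause [-2] forces x2=F; simplify:
  satisfied 1 clause(s); 0 remain; assigned so far: [1, 2, 3, 4]

Answer: 0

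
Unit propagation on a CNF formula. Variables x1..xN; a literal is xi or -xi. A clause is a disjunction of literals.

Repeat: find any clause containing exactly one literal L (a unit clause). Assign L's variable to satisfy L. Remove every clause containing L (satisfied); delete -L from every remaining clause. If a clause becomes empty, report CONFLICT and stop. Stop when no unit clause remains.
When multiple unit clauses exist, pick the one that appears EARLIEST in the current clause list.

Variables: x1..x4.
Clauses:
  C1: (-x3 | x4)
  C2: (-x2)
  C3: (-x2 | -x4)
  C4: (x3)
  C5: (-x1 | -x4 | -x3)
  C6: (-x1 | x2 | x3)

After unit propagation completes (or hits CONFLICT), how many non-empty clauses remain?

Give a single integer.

unit clause [-2] forces x2=F; simplify:
  drop 2 from [-1, 2, 3] -> [-1, 3]
  satisfied 2 clause(s); 4 remain; assigned so far: [2]
unit clause [3] forces x3=T; simplify:
  drop -3 from [-3, 4] -> [4]
  drop -3 from [-1, -4, -3] -> [-1, -4]
  satisfied 2 clause(s); 2 remain; assigned so far: [2, 3]
unit clause [4] forces x4=T; simplify:
  drop -4 from [-1, -4] -> [-1]
  satisfied 1 clause(s); 1 remain; assigned so far: [2, 3, 4]
unit clause [-1] forces x1=F; simplify:
  satisfied 1 clause(s); 0 remain; assigned so far: [1, 2, 3, 4]

Answer: 0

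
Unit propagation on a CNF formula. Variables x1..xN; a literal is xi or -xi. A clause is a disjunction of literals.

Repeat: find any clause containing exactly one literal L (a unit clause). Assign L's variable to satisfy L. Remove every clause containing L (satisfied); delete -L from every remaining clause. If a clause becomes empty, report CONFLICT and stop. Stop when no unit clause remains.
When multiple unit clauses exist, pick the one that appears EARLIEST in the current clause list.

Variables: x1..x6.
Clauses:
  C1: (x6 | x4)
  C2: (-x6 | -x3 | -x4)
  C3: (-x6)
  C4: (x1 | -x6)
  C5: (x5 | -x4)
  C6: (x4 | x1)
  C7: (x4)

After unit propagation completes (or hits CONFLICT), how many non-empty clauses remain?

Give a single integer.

Answer: 0

Derivation:
unit clause [-6] forces x6=F; simplify:
  drop 6 from [6, 4] -> [4]
  satisfied 3 clause(s); 4 remain; assigned so far: [6]
unit clause [4] forces x4=T; simplify:
  drop -4 from [5, -4] -> [5]
  satisfied 3 clause(s); 1 remain; assigned so far: [4, 6]
unit clause [5] forces x5=T; simplify:
  satisfied 1 clause(s); 0 remain; assigned so far: [4, 5, 6]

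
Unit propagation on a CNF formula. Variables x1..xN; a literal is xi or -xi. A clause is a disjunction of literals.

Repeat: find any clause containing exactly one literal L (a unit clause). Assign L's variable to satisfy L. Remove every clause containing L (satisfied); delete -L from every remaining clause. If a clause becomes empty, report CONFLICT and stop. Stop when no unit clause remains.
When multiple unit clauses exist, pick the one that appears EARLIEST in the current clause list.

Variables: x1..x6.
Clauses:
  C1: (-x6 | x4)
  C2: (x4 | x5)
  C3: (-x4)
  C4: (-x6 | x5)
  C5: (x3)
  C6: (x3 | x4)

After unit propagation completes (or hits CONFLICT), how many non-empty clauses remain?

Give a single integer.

Answer: 0

Derivation:
unit clause [-4] forces x4=F; simplify:
  drop 4 from [-6, 4] -> [-6]
  drop 4 from [4, 5] -> [5]
  drop 4 from [3, 4] -> [3]
  satisfied 1 clause(s); 5 remain; assigned so far: [4]
unit clause [-6] forces x6=F; simplify:
  satisfied 2 clause(s); 3 remain; assigned so far: [4, 6]
unit clause [5] forces x5=T; simplify:
  satisfied 1 clause(s); 2 remain; assigned so far: [4, 5, 6]
unit clause [3] forces x3=T; simplify:
  satisfied 2 clause(s); 0 remain; assigned so far: [3, 4, 5, 6]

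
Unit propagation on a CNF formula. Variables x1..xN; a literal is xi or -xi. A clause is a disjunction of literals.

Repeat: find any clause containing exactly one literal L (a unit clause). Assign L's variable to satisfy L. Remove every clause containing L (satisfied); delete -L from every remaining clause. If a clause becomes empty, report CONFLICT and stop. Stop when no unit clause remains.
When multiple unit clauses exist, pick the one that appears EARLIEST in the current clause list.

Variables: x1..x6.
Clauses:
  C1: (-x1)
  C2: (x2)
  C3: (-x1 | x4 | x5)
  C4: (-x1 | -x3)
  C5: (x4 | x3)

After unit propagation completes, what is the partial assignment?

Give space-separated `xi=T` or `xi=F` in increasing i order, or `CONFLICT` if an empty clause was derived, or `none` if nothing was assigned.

Answer: x1=F x2=T

Derivation:
unit clause [-1] forces x1=F; simplify:
  satisfied 3 clause(s); 2 remain; assigned so far: [1]
unit clause [2] forces x2=T; simplify:
  satisfied 1 clause(s); 1 remain; assigned so far: [1, 2]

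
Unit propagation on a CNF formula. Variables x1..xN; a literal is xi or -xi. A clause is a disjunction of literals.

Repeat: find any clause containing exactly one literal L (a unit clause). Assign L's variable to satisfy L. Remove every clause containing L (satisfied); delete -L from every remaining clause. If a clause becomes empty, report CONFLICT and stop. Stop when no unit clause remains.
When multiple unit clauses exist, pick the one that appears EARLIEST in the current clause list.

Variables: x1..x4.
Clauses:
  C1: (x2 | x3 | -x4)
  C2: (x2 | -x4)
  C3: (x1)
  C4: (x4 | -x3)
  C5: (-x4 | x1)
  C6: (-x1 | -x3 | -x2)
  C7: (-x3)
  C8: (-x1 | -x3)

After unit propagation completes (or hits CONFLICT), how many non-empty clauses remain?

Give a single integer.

unit clause [1] forces x1=T; simplify:
  drop -1 from [-1, -3, -2] -> [-3, -2]
  drop -1 from [-1, -3] -> [-3]
  satisfied 2 clause(s); 6 remain; assigned so far: [1]
unit clause [-3] forces x3=F; simplify:
  drop 3 from [2, 3, -4] -> [2, -4]
  satisfied 4 clause(s); 2 remain; assigned so far: [1, 3]

Answer: 2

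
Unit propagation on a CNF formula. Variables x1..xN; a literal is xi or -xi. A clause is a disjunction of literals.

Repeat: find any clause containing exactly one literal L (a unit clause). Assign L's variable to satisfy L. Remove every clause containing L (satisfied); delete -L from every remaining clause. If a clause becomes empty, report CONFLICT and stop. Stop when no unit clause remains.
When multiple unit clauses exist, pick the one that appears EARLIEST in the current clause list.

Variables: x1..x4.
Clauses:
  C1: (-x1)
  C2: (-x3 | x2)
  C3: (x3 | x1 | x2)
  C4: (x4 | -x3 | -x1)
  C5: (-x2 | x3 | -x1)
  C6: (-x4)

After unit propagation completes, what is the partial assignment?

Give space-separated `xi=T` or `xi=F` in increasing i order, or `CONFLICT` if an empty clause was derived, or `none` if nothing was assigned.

unit clause [-1] forces x1=F; simplify:
  drop 1 from [3, 1, 2] -> [3, 2]
  satisfied 3 clause(s); 3 remain; assigned so far: [1]
unit clause [-4] forces x4=F; simplify:
  satisfied 1 clause(s); 2 remain; assigned so far: [1, 4]

Answer: x1=F x4=F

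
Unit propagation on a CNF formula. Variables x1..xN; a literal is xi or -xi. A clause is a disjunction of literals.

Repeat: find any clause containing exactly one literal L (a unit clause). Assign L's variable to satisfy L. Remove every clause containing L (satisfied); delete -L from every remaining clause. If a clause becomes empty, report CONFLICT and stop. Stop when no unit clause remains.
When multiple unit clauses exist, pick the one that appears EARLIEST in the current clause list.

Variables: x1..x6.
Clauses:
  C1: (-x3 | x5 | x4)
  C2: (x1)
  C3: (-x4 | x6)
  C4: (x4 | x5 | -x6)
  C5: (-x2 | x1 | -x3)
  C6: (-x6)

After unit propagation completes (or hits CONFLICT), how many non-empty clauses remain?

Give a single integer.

unit clause [1] forces x1=T; simplify:
  satisfied 2 clause(s); 4 remain; assigned so far: [1]
unit clause [-6] forces x6=F; simplify:
  drop 6 from [-4, 6] -> [-4]
  satisfied 2 clause(s); 2 remain; assigned so far: [1, 6]
unit clause [-4] forces x4=F; simplify:
  drop 4 from [-3, 5, 4] -> [-3, 5]
  satisfied 1 clause(s); 1 remain; assigned so far: [1, 4, 6]

Answer: 1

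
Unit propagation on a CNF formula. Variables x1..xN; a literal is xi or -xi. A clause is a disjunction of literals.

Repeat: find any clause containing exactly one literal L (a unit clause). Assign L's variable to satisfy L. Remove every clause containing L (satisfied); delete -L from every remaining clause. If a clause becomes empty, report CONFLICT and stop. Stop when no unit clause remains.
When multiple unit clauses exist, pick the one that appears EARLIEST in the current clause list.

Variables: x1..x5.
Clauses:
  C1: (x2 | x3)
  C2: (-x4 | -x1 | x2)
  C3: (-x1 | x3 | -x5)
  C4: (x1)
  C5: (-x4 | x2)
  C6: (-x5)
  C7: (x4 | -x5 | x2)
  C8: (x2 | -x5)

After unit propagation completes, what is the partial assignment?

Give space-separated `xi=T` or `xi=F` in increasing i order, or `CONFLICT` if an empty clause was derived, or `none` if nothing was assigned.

Answer: x1=T x5=F

Derivation:
unit clause [1] forces x1=T; simplify:
  drop -1 from [-4, -1, 2] -> [-4, 2]
  drop -1 from [-1, 3, -5] -> [3, -5]
  satisfied 1 clause(s); 7 remain; assigned so far: [1]
unit clause [-5] forces x5=F; simplify:
  satisfied 4 clause(s); 3 remain; assigned so far: [1, 5]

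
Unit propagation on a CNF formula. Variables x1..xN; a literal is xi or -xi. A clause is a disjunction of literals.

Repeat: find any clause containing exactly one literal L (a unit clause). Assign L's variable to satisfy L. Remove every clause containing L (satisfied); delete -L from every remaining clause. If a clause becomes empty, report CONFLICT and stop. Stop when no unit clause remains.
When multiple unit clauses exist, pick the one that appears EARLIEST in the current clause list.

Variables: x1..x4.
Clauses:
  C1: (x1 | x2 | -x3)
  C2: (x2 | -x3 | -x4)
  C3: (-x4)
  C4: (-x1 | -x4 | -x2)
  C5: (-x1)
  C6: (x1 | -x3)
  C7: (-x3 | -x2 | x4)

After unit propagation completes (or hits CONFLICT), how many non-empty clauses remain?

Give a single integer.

Answer: 0

Derivation:
unit clause [-4] forces x4=F; simplify:
  drop 4 from [-3, -2, 4] -> [-3, -2]
  satisfied 3 clause(s); 4 remain; assigned so far: [4]
unit clause [-1] forces x1=F; simplify:
  drop 1 from [1, 2, -3] -> [2, -3]
  drop 1 from [1, -3] -> [-3]
  satisfied 1 clause(s); 3 remain; assigned so far: [1, 4]
unit clause [-3] forces x3=F; simplify:
  satisfied 3 clause(s); 0 remain; assigned so far: [1, 3, 4]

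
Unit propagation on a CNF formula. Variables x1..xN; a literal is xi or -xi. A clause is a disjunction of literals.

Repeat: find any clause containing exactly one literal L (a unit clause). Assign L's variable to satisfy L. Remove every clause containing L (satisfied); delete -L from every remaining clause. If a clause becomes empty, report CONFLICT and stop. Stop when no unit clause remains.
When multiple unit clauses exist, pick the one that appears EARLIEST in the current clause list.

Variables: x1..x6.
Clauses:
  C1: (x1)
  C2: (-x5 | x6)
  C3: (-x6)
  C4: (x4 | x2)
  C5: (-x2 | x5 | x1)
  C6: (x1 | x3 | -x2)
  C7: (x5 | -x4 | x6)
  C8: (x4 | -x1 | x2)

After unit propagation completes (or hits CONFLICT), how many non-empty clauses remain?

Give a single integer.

Answer: 0

Derivation:
unit clause [1] forces x1=T; simplify:
  drop -1 from [4, -1, 2] -> [4, 2]
  satisfied 3 clause(s); 5 remain; assigned so far: [1]
unit clause [-6] forces x6=F; simplify:
  drop 6 from [-5, 6] -> [-5]
  drop 6 from [5, -4, 6] -> [5, -4]
  satisfied 1 clause(s); 4 remain; assigned so far: [1, 6]
unit clause [-5] forces x5=F; simplify:
  drop 5 from [5, -4] -> [-4]
  satisfied 1 clause(s); 3 remain; assigned so far: [1, 5, 6]
unit clause [-4] forces x4=F; simplify:
  drop 4 from [4, 2] -> [2]
  drop 4 from [4, 2] -> [2]
  satisfied 1 clause(s); 2 remain; assigned so far: [1, 4, 5, 6]
unit clause [2] forces x2=T; simplify:
  satisfied 2 clause(s); 0 remain; assigned so far: [1, 2, 4, 5, 6]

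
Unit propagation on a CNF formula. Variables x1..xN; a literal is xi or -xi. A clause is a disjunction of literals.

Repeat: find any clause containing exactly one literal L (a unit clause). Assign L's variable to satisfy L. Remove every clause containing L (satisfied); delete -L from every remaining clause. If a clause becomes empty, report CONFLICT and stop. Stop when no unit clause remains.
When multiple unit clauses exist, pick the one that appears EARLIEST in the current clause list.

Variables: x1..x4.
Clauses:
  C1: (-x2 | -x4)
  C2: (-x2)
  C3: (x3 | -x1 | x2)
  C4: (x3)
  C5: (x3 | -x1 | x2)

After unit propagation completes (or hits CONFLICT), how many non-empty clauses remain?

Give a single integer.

Answer: 0

Derivation:
unit clause [-2] forces x2=F; simplify:
  drop 2 from [3, -1, 2] -> [3, -1]
  drop 2 from [3, -1, 2] -> [3, -1]
  satisfied 2 clause(s); 3 remain; assigned so far: [2]
unit clause [3] forces x3=T; simplify:
  satisfied 3 clause(s); 0 remain; assigned so far: [2, 3]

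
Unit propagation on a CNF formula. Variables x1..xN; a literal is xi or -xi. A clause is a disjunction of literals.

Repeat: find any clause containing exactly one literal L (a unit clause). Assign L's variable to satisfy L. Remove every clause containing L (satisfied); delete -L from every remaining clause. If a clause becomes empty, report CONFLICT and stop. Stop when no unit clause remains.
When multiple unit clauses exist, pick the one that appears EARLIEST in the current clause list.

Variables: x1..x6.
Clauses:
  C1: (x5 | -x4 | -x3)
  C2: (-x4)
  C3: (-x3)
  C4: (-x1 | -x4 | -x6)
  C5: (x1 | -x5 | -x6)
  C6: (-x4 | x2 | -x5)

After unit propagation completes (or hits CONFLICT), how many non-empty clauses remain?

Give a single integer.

Answer: 1

Derivation:
unit clause [-4] forces x4=F; simplify:
  satisfied 4 clause(s); 2 remain; assigned so far: [4]
unit clause [-3] forces x3=F; simplify:
  satisfied 1 clause(s); 1 remain; assigned so far: [3, 4]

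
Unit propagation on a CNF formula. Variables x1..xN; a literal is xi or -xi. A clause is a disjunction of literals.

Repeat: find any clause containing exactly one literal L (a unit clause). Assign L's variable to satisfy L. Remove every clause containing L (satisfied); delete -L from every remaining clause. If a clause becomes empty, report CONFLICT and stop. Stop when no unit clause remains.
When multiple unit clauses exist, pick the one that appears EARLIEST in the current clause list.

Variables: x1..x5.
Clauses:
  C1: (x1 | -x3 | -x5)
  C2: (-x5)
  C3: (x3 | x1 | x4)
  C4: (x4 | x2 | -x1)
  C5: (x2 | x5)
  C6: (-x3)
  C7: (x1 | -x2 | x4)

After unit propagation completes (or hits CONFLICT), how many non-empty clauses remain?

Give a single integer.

Answer: 2

Derivation:
unit clause [-5] forces x5=F; simplify:
  drop 5 from [2, 5] -> [2]
  satisfied 2 clause(s); 5 remain; assigned so far: [5]
unit clause [2] forces x2=T; simplify:
  drop -2 from [1, -2, 4] -> [1, 4]
  satisfied 2 clause(s); 3 remain; assigned so far: [2, 5]
unit clause [-3] forces x3=F; simplify:
  drop 3 from [3, 1, 4] -> [1, 4]
  satisfied 1 clause(s); 2 remain; assigned so far: [2, 3, 5]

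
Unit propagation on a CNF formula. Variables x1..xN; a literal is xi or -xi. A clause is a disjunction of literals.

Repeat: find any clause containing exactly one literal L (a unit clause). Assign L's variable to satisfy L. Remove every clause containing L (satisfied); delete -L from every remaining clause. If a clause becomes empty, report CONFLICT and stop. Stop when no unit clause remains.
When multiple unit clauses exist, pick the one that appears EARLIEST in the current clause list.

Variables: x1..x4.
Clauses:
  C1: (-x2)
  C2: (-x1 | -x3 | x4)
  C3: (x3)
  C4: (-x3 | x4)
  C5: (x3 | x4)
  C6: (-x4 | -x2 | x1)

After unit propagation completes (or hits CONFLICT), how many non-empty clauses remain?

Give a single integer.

Answer: 0

Derivation:
unit clause [-2] forces x2=F; simplify:
  satisfied 2 clause(s); 4 remain; assigned so far: [2]
unit clause [3] forces x3=T; simplify:
  drop -3 from [-1, -3, 4] -> [-1, 4]
  drop -3 from [-3, 4] -> [4]
  satisfied 2 clause(s); 2 remain; assigned so far: [2, 3]
unit clause [4] forces x4=T; simplify:
  satisfied 2 clause(s); 0 remain; assigned so far: [2, 3, 4]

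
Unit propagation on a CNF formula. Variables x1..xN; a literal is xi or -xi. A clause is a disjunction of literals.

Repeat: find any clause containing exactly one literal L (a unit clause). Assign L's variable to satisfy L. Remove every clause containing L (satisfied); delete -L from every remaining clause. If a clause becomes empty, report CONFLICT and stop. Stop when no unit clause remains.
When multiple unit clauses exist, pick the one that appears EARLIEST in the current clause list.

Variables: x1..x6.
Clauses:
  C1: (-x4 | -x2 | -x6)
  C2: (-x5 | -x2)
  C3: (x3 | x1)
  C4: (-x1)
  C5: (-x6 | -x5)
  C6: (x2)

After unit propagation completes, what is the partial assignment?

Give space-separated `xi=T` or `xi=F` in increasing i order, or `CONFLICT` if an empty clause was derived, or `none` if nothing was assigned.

Answer: x1=F x2=T x3=T x5=F

Derivation:
unit clause [-1] forces x1=F; simplify:
  drop 1 from [3, 1] -> [3]
  satisfied 1 clause(s); 5 remain; assigned so far: [1]
unit clause [3] forces x3=T; simplify:
  satisfied 1 clause(s); 4 remain; assigned so far: [1, 3]
unit clause [2] forces x2=T; simplify:
  drop -2 from [-4, -2, -6] -> [-4, -6]
  drop -2 from [-5, -2] -> [-5]
  satisfied 1 clause(s); 3 remain; assigned so far: [1, 2, 3]
unit clause [-5] forces x5=F; simplify:
  satisfied 2 clause(s); 1 remain; assigned so far: [1, 2, 3, 5]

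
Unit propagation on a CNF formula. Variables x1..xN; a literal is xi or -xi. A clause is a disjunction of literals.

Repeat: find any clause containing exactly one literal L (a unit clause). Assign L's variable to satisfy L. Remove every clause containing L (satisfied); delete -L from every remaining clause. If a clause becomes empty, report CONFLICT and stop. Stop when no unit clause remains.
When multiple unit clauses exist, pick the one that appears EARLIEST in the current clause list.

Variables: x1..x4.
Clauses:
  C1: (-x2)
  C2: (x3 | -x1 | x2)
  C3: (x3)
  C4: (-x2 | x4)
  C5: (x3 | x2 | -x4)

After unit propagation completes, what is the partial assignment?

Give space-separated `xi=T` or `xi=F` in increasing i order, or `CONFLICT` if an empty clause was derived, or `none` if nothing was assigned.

Answer: x2=F x3=T

Derivation:
unit clause [-2] forces x2=F; simplify:
  drop 2 from [3, -1, 2] -> [3, -1]
  drop 2 from [3, 2, -4] -> [3, -4]
  satisfied 2 clause(s); 3 remain; assigned so far: [2]
unit clause [3] forces x3=T; simplify:
  satisfied 3 clause(s); 0 remain; assigned so far: [2, 3]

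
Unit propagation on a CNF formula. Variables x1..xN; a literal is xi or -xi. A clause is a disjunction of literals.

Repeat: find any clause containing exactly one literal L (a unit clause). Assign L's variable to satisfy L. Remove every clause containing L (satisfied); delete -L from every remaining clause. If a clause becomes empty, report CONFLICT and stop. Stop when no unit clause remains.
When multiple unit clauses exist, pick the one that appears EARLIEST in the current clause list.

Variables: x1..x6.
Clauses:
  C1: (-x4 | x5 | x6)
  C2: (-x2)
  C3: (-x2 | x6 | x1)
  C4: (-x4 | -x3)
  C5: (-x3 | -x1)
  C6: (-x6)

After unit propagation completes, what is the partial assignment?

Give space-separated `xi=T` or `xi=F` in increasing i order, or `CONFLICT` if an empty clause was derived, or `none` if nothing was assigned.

Answer: x2=F x6=F

Derivation:
unit clause [-2] forces x2=F; simplify:
  satisfied 2 clause(s); 4 remain; assigned so far: [2]
unit clause [-6] forces x6=F; simplify:
  drop 6 from [-4, 5, 6] -> [-4, 5]
  satisfied 1 clause(s); 3 remain; assigned so far: [2, 6]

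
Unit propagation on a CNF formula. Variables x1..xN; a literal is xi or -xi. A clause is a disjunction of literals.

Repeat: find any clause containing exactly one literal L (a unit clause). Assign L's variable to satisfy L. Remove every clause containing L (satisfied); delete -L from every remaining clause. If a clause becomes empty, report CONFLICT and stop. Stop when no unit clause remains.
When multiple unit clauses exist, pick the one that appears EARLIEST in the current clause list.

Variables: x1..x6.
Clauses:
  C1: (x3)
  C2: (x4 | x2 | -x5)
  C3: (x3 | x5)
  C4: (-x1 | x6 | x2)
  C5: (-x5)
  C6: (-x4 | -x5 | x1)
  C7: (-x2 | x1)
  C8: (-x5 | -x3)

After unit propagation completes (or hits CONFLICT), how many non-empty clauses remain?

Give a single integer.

Answer: 2

Derivation:
unit clause [3] forces x3=T; simplify:
  drop -3 from [-5, -3] -> [-5]
  satisfied 2 clause(s); 6 remain; assigned so far: [3]
unit clause [-5] forces x5=F; simplify:
  satisfied 4 clause(s); 2 remain; assigned so far: [3, 5]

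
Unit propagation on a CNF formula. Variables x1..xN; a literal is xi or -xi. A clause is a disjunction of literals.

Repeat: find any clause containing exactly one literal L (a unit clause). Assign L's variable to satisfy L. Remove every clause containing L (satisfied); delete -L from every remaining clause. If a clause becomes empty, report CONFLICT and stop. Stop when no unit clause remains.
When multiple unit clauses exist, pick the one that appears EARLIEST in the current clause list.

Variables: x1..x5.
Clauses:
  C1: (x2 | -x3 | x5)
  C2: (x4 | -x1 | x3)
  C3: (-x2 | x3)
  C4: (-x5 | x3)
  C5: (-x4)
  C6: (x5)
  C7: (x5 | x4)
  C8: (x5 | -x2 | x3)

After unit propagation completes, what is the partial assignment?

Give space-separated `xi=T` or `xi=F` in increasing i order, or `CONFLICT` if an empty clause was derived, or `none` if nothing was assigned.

unit clause [-4] forces x4=F; simplify:
  drop 4 from [4, -1, 3] -> [-1, 3]
  drop 4 from [5, 4] -> [5]
  satisfied 1 clause(s); 7 remain; assigned so far: [4]
unit clause [5] forces x5=T; simplify:
  drop -5 from [-5, 3] -> [3]
  satisfied 4 clause(s); 3 remain; assigned so far: [4, 5]
unit clause [3] forces x3=T; simplify:
  satisfied 3 clause(s); 0 remain; assigned so far: [3, 4, 5]

Answer: x3=T x4=F x5=T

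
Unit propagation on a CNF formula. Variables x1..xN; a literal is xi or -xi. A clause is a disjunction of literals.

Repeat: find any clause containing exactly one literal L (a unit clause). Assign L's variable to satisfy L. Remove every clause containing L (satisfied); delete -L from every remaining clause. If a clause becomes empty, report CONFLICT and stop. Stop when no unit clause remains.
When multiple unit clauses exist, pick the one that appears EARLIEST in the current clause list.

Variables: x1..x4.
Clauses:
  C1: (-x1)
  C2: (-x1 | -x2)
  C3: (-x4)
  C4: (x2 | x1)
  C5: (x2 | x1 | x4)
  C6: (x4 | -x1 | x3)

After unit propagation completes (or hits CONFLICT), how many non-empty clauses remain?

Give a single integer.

unit clause [-1] forces x1=F; simplify:
  drop 1 from [2, 1] -> [2]
  drop 1 from [2, 1, 4] -> [2, 4]
  satisfied 3 clause(s); 3 remain; assigned so far: [1]
unit clause [-4] forces x4=F; simplify:
  drop 4 from [2, 4] -> [2]
  satisfied 1 clause(s); 2 remain; assigned so far: [1, 4]
unit clause [2] forces x2=T; simplify:
  satisfied 2 clause(s); 0 remain; assigned so far: [1, 2, 4]

Answer: 0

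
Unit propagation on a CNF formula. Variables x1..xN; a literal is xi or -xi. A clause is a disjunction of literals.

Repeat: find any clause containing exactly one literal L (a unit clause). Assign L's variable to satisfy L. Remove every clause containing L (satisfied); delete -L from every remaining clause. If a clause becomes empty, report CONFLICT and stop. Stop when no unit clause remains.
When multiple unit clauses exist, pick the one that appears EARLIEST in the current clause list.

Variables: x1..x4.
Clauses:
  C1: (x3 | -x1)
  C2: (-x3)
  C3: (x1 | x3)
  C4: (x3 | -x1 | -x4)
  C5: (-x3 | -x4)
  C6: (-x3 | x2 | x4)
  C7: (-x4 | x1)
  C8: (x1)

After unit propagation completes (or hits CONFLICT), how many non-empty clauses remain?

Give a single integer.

unit clause [-3] forces x3=F; simplify:
  drop 3 from [3, -1] -> [-1]
  drop 3 from [1, 3] -> [1]
  drop 3 from [3, -1, -4] -> [-1, -4]
  satisfied 3 clause(s); 5 remain; assigned so far: [3]
unit clause [-1] forces x1=F; simplify:
  drop 1 from [1] -> [] (empty!)
  drop 1 from [-4, 1] -> [-4]
  drop 1 from [1] -> [] (empty!)
  satisfied 2 clause(s); 3 remain; assigned so far: [1, 3]
CONFLICT (empty clause)

Answer: 1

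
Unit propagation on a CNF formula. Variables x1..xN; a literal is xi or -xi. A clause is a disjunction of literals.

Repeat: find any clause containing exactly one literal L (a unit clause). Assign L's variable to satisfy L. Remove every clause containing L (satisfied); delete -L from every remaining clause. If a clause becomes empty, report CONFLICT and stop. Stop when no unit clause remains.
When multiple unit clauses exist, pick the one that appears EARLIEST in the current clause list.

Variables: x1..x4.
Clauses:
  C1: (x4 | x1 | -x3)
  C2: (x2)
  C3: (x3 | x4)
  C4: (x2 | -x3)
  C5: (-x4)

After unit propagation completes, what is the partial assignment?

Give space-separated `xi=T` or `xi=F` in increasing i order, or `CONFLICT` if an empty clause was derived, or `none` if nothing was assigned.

Answer: x1=T x2=T x3=T x4=F

Derivation:
unit clause [2] forces x2=T; simplify:
  satisfied 2 clause(s); 3 remain; assigned so far: [2]
unit clause [-4] forces x4=F; simplify:
  drop 4 from [4, 1, -3] -> [1, -3]
  drop 4 from [3, 4] -> [3]
  satisfied 1 clause(s); 2 remain; assigned so far: [2, 4]
unit clause [3] forces x3=T; simplify:
  drop -3 from [1, -3] -> [1]
  satisfied 1 clause(s); 1 remain; assigned so far: [2, 3, 4]
unit clause [1] forces x1=T; simplify:
  satisfied 1 clause(s); 0 remain; assigned so far: [1, 2, 3, 4]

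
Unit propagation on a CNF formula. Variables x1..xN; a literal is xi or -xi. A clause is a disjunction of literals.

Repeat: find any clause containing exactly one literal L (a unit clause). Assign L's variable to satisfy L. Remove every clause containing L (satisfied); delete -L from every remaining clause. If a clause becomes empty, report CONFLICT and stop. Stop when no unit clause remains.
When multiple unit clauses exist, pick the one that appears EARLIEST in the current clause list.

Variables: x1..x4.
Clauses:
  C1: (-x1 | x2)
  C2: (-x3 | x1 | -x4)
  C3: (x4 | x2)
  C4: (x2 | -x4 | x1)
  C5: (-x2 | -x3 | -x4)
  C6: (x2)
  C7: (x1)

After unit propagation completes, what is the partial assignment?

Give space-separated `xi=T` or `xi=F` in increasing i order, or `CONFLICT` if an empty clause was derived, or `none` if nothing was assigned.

Answer: x1=T x2=T

Derivation:
unit clause [2] forces x2=T; simplify:
  drop -2 from [-2, -3, -4] -> [-3, -4]
  satisfied 4 clause(s); 3 remain; assigned so far: [2]
unit clause [1] forces x1=T; simplify:
  satisfied 2 clause(s); 1 remain; assigned so far: [1, 2]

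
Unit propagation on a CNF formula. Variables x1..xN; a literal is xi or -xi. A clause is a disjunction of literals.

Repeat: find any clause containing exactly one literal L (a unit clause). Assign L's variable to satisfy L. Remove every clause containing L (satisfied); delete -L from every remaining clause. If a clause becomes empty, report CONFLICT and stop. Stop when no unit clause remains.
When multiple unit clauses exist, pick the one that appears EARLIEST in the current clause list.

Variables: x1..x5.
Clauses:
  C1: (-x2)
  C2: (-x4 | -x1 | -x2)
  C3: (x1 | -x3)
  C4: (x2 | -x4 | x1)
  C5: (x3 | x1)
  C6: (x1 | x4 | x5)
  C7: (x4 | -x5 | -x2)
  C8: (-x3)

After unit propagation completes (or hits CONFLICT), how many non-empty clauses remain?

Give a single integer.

unit clause [-2] forces x2=F; simplify:
  drop 2 from [2, -4, 1] -> [-4, 1]
  satisfied 3 clause(s); 5 remain; assigned so far: [2]
unit clause [-3] forces x3=F; simplify:
  drop 3 from [3, 1] -> [1]
  satisfied 2 clause(s); 3 remain; assigned so far: [2, 3]
unit clause [1] forces x1=T; simplify:
  satisfied 3 clause(s); 0 remain; assigned so far: [1, 2, 3]

Answer: 0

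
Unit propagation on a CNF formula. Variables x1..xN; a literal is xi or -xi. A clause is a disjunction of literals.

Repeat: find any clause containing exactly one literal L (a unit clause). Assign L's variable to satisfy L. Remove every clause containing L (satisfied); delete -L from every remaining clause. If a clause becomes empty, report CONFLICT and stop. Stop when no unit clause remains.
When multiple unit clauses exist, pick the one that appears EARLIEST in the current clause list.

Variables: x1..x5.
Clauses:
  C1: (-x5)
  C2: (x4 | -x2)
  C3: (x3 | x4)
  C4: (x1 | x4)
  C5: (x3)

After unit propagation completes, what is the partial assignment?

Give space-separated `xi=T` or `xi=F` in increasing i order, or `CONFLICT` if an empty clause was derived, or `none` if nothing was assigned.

Answer: x3=T x5=F

Derivation:
unit clause [-5] forces x5=F; simplify:
  satisfied 1 clause(s); 4 remain; assigned so far: [5]
unit clause [3] forces x3=T; simplify:
  satisfied 2 clause(s); 2 remain; assigned so far: [3, 5]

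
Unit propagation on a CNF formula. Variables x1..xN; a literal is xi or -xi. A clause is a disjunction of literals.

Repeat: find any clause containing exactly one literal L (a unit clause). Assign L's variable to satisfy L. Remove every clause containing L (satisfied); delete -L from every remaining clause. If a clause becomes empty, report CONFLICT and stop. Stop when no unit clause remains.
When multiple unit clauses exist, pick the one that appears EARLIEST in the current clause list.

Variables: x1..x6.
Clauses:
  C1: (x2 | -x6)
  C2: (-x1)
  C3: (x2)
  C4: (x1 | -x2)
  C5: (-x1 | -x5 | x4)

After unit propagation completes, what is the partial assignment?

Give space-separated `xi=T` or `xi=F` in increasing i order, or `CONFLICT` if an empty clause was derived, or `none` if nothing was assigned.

unit clause [-1] forces x1=F; simplify:
  drop 1 from [1, -2] -> [-2]
  satisfied 2 clause(s); 3 remain; assigned so far: [1]
unit clause [2] forces x2=T; simplify:
  drop -2 from [-2] -> [] (empty!)
  satisfied 2 clause(s); 1 remain; assigned so far: [1, 2]
CONFLICT (empty clause)

Answer: CONFLICT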